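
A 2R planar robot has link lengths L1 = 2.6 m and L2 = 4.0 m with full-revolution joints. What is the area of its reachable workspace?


r_max = L1 + L2 = 6.6 m
r_min = |L1 - L2| = 1.4 m
Area = pi*(r_max^2 - r_min^2)
= pi*(43.56 - 1.96)
= pi * 41.6
= 130.6903 m^2


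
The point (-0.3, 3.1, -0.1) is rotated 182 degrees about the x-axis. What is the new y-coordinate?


Rotation about x-axis: y' = y*cos(theta) - z*sin(theta)
= 3.1 * -0.9994 - -0.1 * -0.0349
= -3.1016


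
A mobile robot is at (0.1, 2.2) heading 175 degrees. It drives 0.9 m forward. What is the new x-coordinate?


x_new = x0 + d*cos(theta)
= 0.1 + 0.9*cos(175)
= 0.1 + -0.8966
= -0.7966


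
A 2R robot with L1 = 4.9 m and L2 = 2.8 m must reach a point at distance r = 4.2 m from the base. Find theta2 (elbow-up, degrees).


cos(theta2) = (r^2 - L1^2 - L2^2) / (2*L1*L2)
cos(theta2) = (17.64 - 24.01 - 7.84) / 27.44
cos(theta2) = -0.517857
theta2 = 121.1886 degrees


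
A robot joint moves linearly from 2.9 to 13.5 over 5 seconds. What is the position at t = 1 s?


s = t/T = 1/5 = 0.2
p(t) = p0 + (pf-p0)*s
= 2.9 + (13.5 - 2.9) * 0.2
= 5.02


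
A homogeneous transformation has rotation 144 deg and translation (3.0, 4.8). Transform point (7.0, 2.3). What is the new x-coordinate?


x' = cos(theta)*px - sin(theta)*py + tx
= -0.809*7.0 - 0.5878*2.3 + 3.0
= -4.015


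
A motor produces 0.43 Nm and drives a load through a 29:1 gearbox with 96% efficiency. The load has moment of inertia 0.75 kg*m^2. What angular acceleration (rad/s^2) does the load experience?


tau_out = tau_motor * N * eta
= 0.43 * 29 * 0.96 = 11.9712 Nm
alpha = tau_out / I = 11.9712 / 0.75
= 15.9616 rad/s^2


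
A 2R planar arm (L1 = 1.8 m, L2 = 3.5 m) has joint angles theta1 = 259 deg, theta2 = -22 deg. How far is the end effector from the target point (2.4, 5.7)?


End effector via forward kinematics:
x = L1*cos(t1) + L2*cos(t1+t2) = -2.2497
y = L1*sin(t1) + L2*sin(t1+t2) = -4.7023
Distance to target:
d = sqrt((2.4 - -2.2497)^2 + (5.7 - -4.7023)^2)
= sqrt(21.6196 + 108.2073)
= 11.3942 m


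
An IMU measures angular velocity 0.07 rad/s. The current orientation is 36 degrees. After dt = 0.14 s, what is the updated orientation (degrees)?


delta_theta = w * dt = 0.07 * 0.14 = 0.0098 rad
= 0.5615 deg
theta_new = 36 + 0.5615 = 36.5615 deg


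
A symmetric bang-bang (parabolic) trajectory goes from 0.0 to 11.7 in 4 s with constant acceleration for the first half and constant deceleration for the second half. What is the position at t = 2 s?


Symmetric rest-to-rest: each phase covers (pf-p0)/2 in time T/2. 0.5*a*(T/2)^2 = (pf-p0)/2 => a = 4*(pf-p0)/T^2
a = 4*(11.7-0.0)/4^2 = 2.925
t = 2 is in the acceleration phase (t <= T/2).
p = p0 + 0.5*a*t^2 = 0.0 + 0.5*2.925*2^2
= 5.85


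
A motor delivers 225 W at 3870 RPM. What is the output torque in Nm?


omega = 3870 * 2*pi/60 = 405.2655 rad/s
tau = P / omega = 225 / 405.2655
= 0.5552 Nm


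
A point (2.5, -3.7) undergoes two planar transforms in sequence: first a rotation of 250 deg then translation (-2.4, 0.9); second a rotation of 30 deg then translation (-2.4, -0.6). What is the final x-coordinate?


After transform 1:
x1 = cos(250)*2.5 - sin(250)*-3.7 + -2.4 = -6.7319
y1 = sin(250)*2.5 + cos(250)*-3.7 + 0.9 = -0.1838
After transform 2:
x2 = cos(30)*-6.7319 - sin(30)*-0.1838 + -2.4
= -8.1381


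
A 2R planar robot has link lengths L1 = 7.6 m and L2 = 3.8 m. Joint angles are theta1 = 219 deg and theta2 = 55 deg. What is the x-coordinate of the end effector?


Convert angles to radians: theta1 = 3.8223, theta2 = 0.9599
x = L1*cos(theta1) + L2*cos(theta1+theta2)
x = -5.9063 + 0.2651
x = -5.6412


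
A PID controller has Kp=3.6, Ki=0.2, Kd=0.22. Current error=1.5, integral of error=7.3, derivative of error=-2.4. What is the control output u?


u = Kp*e + Ki*int(e) + Kd*de/dt
= 3.6*1.5 + 0.2*7.3 + 0.22*(-2.4)
= 5.4 + 1.46 + -0.528
= 6.332


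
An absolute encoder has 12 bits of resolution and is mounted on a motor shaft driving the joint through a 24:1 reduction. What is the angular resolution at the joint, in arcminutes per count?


counts = 2^12 = 4096
effective counts at joint = 4096 * 24 = 98304
resolution = 360*60 / 98304
= 0.2197 arcmin/count


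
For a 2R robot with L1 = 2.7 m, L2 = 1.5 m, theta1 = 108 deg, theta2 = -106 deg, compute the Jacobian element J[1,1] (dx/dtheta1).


J[1,1] = -L1*sin(t1) - L2*sin(t1+t2)
= -2.7*sin(108) - 1.5*sin(2)
= -2.6202


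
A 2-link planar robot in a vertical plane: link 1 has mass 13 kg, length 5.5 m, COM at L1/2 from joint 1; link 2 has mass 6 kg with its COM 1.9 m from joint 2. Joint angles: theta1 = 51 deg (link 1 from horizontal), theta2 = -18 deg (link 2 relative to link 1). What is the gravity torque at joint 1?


Horizontal distance from joint 1 to link-1 COM:
  x_c1 = (L1/2)*cos(t1) = 2.75 * 0.6293 = 1.7306 m
Horizontal distance from joint 1 to link-2 COM:
  x_c2 = L1*cos(t1) + Lc2*cos(t1+t2)
       = 5.5*0.6293 + 1.9*0.8387 = 5.0547 m
tau1 = m1*g*x_c1 + m2*g*x_c2
     = 13*9.81*1.7306 + 6*9.81*5.0547
     = 220.7074 + 297.5218
     = 518.2292 Nm


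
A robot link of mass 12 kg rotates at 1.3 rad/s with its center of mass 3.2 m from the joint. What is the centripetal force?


F = m * omega^2 * r
= 12 * 1.3^2 * 3.2
= 12 * 1.69 * 3.2
= 64.896 N


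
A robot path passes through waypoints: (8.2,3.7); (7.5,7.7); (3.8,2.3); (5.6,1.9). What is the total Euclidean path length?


Segment lengths:
  seg1 = sqrt((-0.7)^2 + (4.0)^2) = 4.0608
  seg2 = sqrt((-3.7)^2 + (-5.4)^2) = 6.546
  seg3 = sqrt((1.8)^2 + (-0.4)^2) = 1.8439
Total = 12.4507


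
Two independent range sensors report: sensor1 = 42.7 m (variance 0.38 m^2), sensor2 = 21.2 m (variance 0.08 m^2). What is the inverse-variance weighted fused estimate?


w1 = (1/var1) / (1/var1 + 1/var2)
   = 2.6316 / (2.6316 + 12.5) = 0.1739
w2 = 1 - w1 = 0.8261
fused = w1*s1 + w2*s2 = 7.4261 + 17.513
= 24.9391 m


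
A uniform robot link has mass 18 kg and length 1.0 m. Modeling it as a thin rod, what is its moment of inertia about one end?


I = (1/3) * m * L^2
= (1/3) * 18 * 1.0^2
= 0.333333 * 18 * 1.0
= 6.0 kg*m^2


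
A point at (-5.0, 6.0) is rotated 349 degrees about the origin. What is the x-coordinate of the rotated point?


x' = x*cos(theta) - y*sin(theta)
cos(349 deg) = 0.9816, sin(349 deg) = -0.1908
x' = -5.0 * 0.9816 - 6.0 * -0.1908
= -4.9081 - -1.1449
= -3.7633


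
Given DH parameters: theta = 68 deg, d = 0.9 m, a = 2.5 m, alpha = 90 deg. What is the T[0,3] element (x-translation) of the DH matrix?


T[0,3] = a * cos(theta)
= 2.5 * cos(68 deg)
= 2.5 * 0.3746
= 0.9365


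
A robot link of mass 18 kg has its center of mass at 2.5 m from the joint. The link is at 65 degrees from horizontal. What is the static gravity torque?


tau = m*g*L*cos(angle)
= 18 * 9.81 * 2.5 * cos(65 deg)
= 18 * 9.81 * 2.5 * 0.4226
= 186.5648 Nm


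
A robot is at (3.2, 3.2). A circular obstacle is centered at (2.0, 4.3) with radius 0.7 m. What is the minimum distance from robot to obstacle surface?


center_dist = sqrt((3.2-2.0)^2 + (3.2-4.3)^2)
= sqrt(1.44 + 1.21)
= 1.6279
min_dist = center_dist - radius = 1.6279 - 0.7 = 0.9279 m


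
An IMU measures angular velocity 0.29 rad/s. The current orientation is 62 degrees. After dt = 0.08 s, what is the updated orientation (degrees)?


delta_theta = w * dt = 0.29 * 0.08 = 0.0232 rad
= 1.3293 deg
theta_new = 62 + 1.3293 = 63.3293 deg


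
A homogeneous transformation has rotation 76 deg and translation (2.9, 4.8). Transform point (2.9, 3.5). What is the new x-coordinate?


x' = cos(theta)*px - sin(theta)*py + tx
= 0.2419*2.9 - 0.9703*3.5 + 2.9
= 0.2055


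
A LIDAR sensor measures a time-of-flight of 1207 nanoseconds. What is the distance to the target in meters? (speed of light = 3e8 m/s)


tof = 1207 ns = 1.207e-06 s
dist = c * tof / 2
= 3e8 * 1.207e-06 / 2
= 181.05 m


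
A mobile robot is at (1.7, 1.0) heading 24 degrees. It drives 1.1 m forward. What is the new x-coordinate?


x_new = x0 + d*cos(theta)
= 1.7 + 1.1*cos(24)
= 1.7 + 1.0049
= 2.7049


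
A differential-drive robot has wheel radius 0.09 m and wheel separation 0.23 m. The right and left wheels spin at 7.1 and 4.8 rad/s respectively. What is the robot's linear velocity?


vR = r*wR = 0.09*7.1 = 0.639 m/s
vL = r*wL = 0.09*4.8 = 0.432 m/s
v = (vR+vL)/2 = 0.5355 m/s
omega = (vR-vL)/L = 0.9 rad/s
linear velocity = 0.5355 m/s


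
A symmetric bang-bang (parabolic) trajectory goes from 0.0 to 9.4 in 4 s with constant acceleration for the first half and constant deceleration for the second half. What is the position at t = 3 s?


Symmetric rest-to-rest: each phase covers (pf-p0)/2 in time T/2. 0.5*a*(T/2)^2 = (pf-p0)/2 => a = 4*(pf-p0)/T^2
a = 4*(9.4-0.0)/4^2 = 2.35
t = 3 is in the deceleration phase (t > T/2).
p = pf - 0.5*a*(T-t)^2 = 9.4 - 0.5*2.35*1^2
= 8.225


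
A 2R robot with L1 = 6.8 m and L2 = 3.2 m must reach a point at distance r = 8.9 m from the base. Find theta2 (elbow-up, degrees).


cos(theta2) = (r^2 - L1^2 - L2^2) / (2*L1*L2)
cos(theta2) = (79.21 - 46.24 - 10.24) / 43.52
cos(theta2) = 0.522289
theta2 = 58.5141 degrees


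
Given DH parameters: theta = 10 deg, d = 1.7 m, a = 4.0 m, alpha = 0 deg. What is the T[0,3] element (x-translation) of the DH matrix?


T[0,3] = a * cos(theta)
= 4.0 * cos(10 deg)
= 4.0 * 0.9848
= 3.9392


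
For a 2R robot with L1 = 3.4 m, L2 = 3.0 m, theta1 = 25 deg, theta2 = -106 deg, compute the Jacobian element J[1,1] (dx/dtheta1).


J[1,1] = -L1*sin(t1) - L2*sin(t1+t2)
= -3.4*sin(25) - 3.0*sin(-81)
= 1.5262


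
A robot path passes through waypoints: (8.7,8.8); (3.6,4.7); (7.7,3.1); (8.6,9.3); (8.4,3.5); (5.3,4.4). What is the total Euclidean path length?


Segment lengths:
  seg1 = sqrt((-5.1)^2 + (-4.1)^2) = 6.5437
  seg2 = sqrt((4.1)^2 + (-1.6)^2) = 4.4011
  seg3 = sqrt((0.9)^2 + (6.2)^2) = 6.265
  seg4 = sqrt((-0.2)^2 + (-5.8)^2) = 5.8034
  seg5 = sqrt((-3.1)^2 + (0.9)^2) = 3.228
Total = 26.2413


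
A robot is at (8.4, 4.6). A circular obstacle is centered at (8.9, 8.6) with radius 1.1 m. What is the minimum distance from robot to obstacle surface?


center_dist = sqrt((8.4-8.9)^2 + (4.6-8.6)^2)
= sqrt(0.25 + 16.0)
= 4.0311
min_dist = center_dist - radius = 4.0311 - 1.1 = 2.9311 m


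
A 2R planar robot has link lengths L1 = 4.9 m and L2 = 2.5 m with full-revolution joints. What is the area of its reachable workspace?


r_max = L1 + L2 = 7.4 m
r_min = |L1 - L2| = 2.4 m
Area = pi*(r_max^2 - r_min^2)
= pi*(54.76 - 5.76)
= pi * 49.0
= 153.938 m^2


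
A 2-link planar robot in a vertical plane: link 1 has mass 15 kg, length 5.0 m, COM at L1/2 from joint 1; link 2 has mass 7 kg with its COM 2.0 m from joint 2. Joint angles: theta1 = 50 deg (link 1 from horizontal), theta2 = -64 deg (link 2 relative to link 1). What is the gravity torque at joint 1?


Horizontal distance from joint 1 to link-1 COM:
  x_c1 = (L1/2)*cos(t1) = 2.5 * 0.6428 = 1.607 m
Horizontal distance from joint 1 to link-2 COM:
  x_c2 = L1*cos(t1) + Lc2*cos(t1+t2)
       = 5.0*0.6428 + 2.0*0.9703 = 5.1545 m
tau1 = m1*g*x_c1 + m2*g*x_c2
     = 15*9.81*1.607 + 7*9.81*5.1545
     = 236.4655 + 353.9615
     = 590.427 Nm


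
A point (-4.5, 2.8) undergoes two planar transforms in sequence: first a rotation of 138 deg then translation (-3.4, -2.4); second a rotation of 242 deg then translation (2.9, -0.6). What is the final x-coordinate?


After transform 1:
x1 = cos(138)*-4.5 - sin(138)*2.8 + -3.4 = -1.9294
y1 = sin(138)*-4.5 + cos(138)*2.8 + -2.4 = -7.4919
After transform 2:
x2 = cos(242)*-1.9294 - sin(242)*-7.4919 + 2.9
= -2.8091


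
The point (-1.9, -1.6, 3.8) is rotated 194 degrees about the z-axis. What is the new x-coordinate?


Rotation about z-axis: x' = x*cos(theta) - y*sin(theta)
= -1.9 * -0.9703 - -1.6 * -0.2419
= 1.4565


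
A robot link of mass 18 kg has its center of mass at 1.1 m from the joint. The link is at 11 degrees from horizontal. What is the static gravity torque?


tau = m*g*L*cos(angle)
= 18 * 9.81 * 1.1 * cos(11 deg)
= 18 * 9.81 * 1.1 * 0.9816
= 190.6693 Nm


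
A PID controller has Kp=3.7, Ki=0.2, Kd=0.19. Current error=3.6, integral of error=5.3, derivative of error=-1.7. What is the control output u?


u = Kp*e + Ki*int(e) + Kd*de/dt
= 3.7*3.6 + 0.2*5.3 + 0.19*(-1.7)
= 13.32 + 1.06 + -0.323
= 14.057


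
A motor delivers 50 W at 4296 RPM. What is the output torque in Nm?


omega = 4296 * 2*pi/60 = 449.8761 rad/s
tau = P / omega = 50 / 449.8761
= 0.1111 Nm


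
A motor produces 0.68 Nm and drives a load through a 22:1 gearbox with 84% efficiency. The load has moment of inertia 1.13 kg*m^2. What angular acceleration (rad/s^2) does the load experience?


tau_out = tau_motor * N * eta
= 0.68 * 22 * 0.84 = 12.5664 Nm
alpha = tau_out / I = 12.5664 / 1.13
= 11.1207 rad/s^2


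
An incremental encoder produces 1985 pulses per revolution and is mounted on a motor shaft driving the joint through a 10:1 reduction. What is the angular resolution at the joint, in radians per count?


counts per rev = 1985
effective counts at joint = 1985 * 10 = 19850
resolution = 2*pi / 19850
= 3.1653e-04 rad/count


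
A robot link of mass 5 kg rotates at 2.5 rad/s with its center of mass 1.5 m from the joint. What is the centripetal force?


F = m * omega^2 * r
= 5 * 2.5^2 * 1.5
= 5 * 6.25 * 1.5
= 46.875 N


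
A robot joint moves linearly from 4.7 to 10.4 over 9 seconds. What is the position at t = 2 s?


s = t/T = 2/9 = 0.2222
p(t) = p0 + (pf-p0)*s
= 4.7 + (10.4 - 4.7) * 0.2222
= 5.9667


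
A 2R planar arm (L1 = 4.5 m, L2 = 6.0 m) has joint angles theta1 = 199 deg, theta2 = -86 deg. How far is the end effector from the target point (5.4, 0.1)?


End effector via forward kinematics:
x = L1*cos(t1) + L2*cos(t1+t2) = -6.5992
y = L1*sin(t1) + L2*sin(t1+t2) = 4.058
Distance to target:
d = sqrt((5.4 - -6.5992)^2 + (0.1 - 4.058)^2)
= sqrt(143.9813 + 15.6655)
= 12.6351 m


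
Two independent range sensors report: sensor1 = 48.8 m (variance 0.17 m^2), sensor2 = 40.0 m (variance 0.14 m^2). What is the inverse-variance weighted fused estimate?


w1 = (1/var1) / (1/var1 + 1/var2)
   = 5.8824 / (5.8824 + 7.1429) = 0.4516
w2 = 1 - w1 = 0.5484
fused = w1*s1 + w2*s2 = 22.0387 + 21.9355
= 43.9742 m


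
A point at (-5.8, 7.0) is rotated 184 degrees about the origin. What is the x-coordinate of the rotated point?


x' = x*cos(theta) - y*sin(theta)
cos(184 deg) = -0.9976, sin(184 deg) = -0.0698
x' = -5.8 * -0.9976 - 7.0 * -0.0698
= 5.7859 - -0.4883
= 6.2742


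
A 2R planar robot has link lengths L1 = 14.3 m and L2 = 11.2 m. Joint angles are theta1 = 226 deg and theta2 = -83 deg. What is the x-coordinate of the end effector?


Convert angles to radians: theta1 = 3.9444, theta2 = -1.4486
x = L1*cos(theta1) + L2*cos(theta1+theta2)
x = -9.9336 + -8.9447
x = -18.8783


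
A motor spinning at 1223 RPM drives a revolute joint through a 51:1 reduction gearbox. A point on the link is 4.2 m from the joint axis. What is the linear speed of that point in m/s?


omega_motor = 1223 * 2*pi/60 = 128.0723 rad/s
omega_joint = omega_motor / 51 = 2.5112 rad/s
v = omega_joint * r = 2.5112 * 4.2
= 10.5471 m/s


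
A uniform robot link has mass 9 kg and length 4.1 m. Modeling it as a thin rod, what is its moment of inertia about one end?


I = (1/3) * m * L^2
= (1/3) * 9 * 4.1^2
= 0.333333 * 9 * 16.81
= 50.43 kg*m^2


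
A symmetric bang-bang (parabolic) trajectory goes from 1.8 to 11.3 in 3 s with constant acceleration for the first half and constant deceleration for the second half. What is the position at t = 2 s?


Symmetric rest-to-rest: each phase covers (pf-p0)/2 in time T/2. 0.5*a*(T/2)^2 = (pf-p0)/2 => a = 4*(pf-p0)/T^2
a = 4*(11.3-1.8)/3^2 = 4.2222
t = 2 is in the deceleration phase (t > T/2).
p = pf - 0.5*a*(T-t)^2 = 11.3 - 0.5*4.2222*1^2
= 9.1889


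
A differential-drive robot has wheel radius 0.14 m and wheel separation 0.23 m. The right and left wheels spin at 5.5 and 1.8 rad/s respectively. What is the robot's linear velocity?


vR = r*wR = 0.14*5.5 = 0.77 m/s
vL = r*wL = 0.14*1.8 = 0.252 m/s
v = (vR+vL)/2 = 0.511 m/s
omega = (vR-vL)/L = 2.2522 rad/s
linear velocity = 0.511 m/s


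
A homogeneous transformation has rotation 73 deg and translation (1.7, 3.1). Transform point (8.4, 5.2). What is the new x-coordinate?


x' = cos(theta)*px - sin(theta)*py + tx
= 0.2924*8.4 - 0.9563*5.2 + 1.7
= -0.8169


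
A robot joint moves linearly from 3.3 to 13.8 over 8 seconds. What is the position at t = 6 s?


s = t/T = 6/8 = 0.75
p(t) = p0 + (pf-p0)*s
= 3.3 + (13.8 - 3.3) * 0.75
= 11.175


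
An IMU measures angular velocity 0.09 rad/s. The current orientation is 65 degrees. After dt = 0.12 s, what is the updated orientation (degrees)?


delta_theta = w * dt = 0.09 * 0.12 = 0.0108 rad
= 0.6188 deg
theta_new = 65 + 0.6188 = 65.6188 deg


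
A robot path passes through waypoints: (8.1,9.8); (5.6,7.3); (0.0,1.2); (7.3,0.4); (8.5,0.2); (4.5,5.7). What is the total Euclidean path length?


Segment lengths:
  seg1 = sqrt((-2.5)^2 + (-2.5)^2) = 3.5355
  seg2 = sqrt((-5.6)^2 + (-6.1)^2) = 8.2807
  seg3 = sqrt((7.3)^2 + (-0.8)^2) = 7.3437
  seg4 = sqrt((1.2)^2 + (-0.2)^2) = 1.2166
  seg5 = sqrt((-4.0)^2 + (5.5)^2) = 6.8007
Total = 27.1772


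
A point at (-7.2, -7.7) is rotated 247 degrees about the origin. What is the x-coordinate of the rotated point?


x' = x*cos(theta) - y*sin(theta)
cos(247 deg) = -0.3907, sin(247 deg) = -0.9205
x' = -7.2 * -0.3907 - -7.7 * -0.9205
= 2.8133 - 7.0879
= -4.2746


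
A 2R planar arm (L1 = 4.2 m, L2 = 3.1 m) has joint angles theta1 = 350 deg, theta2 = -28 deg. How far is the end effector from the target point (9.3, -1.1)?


End effector via forward kinematics:
x = L1*cos(t1) + L2*cos(t1+t2) = 6.579
y = L1*sin(t1) + L2*sin(t1+t2) = -2.6379
Distance to target:
d = sqrt((9.3 - 6.579)^2 + (-1.1 - -2.6379)^2)
= sqrt(7.4037 + 2.3651)
= 3.1255 m


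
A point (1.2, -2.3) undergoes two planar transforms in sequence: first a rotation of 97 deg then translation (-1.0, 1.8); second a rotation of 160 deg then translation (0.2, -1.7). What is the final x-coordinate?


After transform 1:
x1 = cos(97)*1.2 - sin(97)*-2.3 + -1.0 = 1.1366
y1 = sin(97)*1.2 + cos(97)*-2.3 + 1.8 = 3.2714
After transform 2:
x2 = cos(160)*1.1366 - sin(160)*3.2714 + 0.2
= -1.9869


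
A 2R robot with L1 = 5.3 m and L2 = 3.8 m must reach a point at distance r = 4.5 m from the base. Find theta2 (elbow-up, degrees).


cos(theta2) = (r^2 - L1^2 - L2^2) / (2*L1*L2)
cos(theta2) = (20.25 - 28.09 - 14.44) / 40.28
cos(theta2) = -0.553128
theta2 = 123.5819 degrees


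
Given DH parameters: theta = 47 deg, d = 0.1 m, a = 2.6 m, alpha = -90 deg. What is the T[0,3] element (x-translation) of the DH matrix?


T[0,3] = a * cos(theta)
= 2.6 * cos(47 deg)
= 2.6 * 0.682
= 1.7732


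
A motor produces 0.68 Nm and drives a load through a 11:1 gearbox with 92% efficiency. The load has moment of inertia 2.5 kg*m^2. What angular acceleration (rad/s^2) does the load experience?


tau_out = tau_motor * N * eta
= 0.68 * 11 * 0.92 = 6.8816 Nm
alpha = tau_out / I = 6.8816 / 2.5
= 2.7526 rad/s^2


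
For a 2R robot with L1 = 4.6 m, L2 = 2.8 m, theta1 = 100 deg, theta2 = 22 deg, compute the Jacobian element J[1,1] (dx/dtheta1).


J[1,1] = -L1*sin(t1) - L2*sin(t1+t2)
= -4.6*sin(100) - 2.8*sin(122)
= -6.9047


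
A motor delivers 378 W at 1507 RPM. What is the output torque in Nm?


omega = 1507 * 2*pi/60 = 157.8127 rad/s
tau = P / omega = 378 / 157.8127
= 2.3952 Nm


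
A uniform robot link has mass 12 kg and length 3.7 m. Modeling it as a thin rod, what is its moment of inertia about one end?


I = (1/3) * m * L^2
= (1/3) * 12 * 3.7^2
= 0.333333 * 12 * 13.69
= 54.76 kg*m^2


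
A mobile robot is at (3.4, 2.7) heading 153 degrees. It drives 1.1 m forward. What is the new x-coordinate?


x_new = x0 + d*cos(theta)
= 3.4 + 1.1*cos(153)
= 3.4 + -0.9801
= 2.4199


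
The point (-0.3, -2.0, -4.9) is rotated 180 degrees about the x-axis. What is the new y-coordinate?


Rotation about x-axis: y' = y*cos(theta) - z*sin(theta)
= -2.0 * -1.0 - -4.9 * 0.0
= 2.0


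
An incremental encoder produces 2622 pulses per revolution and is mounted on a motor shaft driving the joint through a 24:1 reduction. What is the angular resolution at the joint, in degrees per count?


counts per rev = 2622
effective counts at joint = 2622 * 24 = 62928
resolution = 360 / 62928
= 0.0057 deg/count


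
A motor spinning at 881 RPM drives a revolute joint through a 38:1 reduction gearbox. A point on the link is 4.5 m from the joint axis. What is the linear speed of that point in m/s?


omega_motor = 881 * 2*pi/60 = 92.2581 rad/s
omega_joint = omega_motor / 38 = 2.4278 rad/s
v = omega_joint * r = 2.4278 * 4.5
= 10.9253 m/s


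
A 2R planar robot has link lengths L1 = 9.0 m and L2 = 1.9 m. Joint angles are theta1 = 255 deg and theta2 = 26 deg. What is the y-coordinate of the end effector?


Convert angles to radians: theta1 = 4.4506, theta2 = 0.4538
y = L1*sin(theta1) + L2*sin(theta1+theta2)
y = -8.6933 + -1.8651
y = -10.5584


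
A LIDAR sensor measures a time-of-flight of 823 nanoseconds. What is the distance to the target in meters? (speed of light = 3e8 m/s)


tof = 823 ns = 8.23e-07 s
dist = c * tof / 2
= 3e8 * 8.23e-07 / 2
= 123.45 m


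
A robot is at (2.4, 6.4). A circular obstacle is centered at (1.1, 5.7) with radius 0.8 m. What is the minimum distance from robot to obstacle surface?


center_dist = sqrt((2.4-1.1)^2 + (6.4-5.7)^2)
= sqrt(1.69 + 0.49)
= 1.4765
min_dist = center_dist - radius = 1.4765 - 0.8 = 0.6765 m


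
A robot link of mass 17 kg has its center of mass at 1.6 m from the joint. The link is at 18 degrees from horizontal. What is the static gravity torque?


tau = m*g*L*cos(angle)
= 17 * 9.81 * 1.6 * cos(18 deg)
= 17 * 9.81 * 1.6 * 0.9511
= 253.7723 Nm


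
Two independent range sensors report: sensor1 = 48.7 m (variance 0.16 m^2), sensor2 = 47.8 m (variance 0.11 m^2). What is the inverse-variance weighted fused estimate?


w1 = (1/var1) / (1/var1 + 1/var2)
   = 6.25 / (6.25 + 9.0909) = 0.4074
w2 = 1 - w1 = 0.5926
fused = w1*s1 + w2*s2 = 19.8407 + 28.3259
= 48.1667 m


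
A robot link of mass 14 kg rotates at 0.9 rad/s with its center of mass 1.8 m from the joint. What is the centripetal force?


F = m * omega^2 * r
= 14 * 0.9^2 * 1.8
= 14 * 0.81 * 1.8
= 20.412 N


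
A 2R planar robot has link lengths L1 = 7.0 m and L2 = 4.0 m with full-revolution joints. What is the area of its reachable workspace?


r_max = L1 + L2 = 11.0 m
r_min = |L1 - L2| = 3.0 m
Area = pi*(r_max^2 - r_min^2)
= pi*(121.0 - 9.0)
= pi * 112.0
= 351.8584 m^2


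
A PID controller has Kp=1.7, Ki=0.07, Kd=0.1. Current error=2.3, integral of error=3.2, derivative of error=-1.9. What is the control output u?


u = Kp*e + Ki*int(e) + Kd*de/dt
= 1.7*2.3 + 0.07*3.2 + 0.1*(-1.9)
= 3.91 + 0.224 + -0.19
= 3.944


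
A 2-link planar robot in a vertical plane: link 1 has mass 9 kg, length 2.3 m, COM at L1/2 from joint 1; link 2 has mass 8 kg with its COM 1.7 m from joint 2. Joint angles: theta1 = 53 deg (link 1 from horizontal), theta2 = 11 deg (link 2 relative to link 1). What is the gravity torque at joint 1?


Horizontal distance from joint 1 to link-1 COM:
  x_c1 = (L1/2)*cos(t1) = 1.15 * 0.6018 = 0.6921 m
Horizontal distance from joint 1 to link-2 COM:
  x_c2 = L1*cos(t1) + Lc2*cos(t1+t2)
       = 2.3*0.6018 + 1.7*0.4384 = 2.1294 m
tau1 = m1*g*x_c1 + m2*g*x_c2
     = 9*9.81*0.6921 + 8*9.81*2.1294
     = 61.1044 + 167.1157
     = 228.2201 Nm


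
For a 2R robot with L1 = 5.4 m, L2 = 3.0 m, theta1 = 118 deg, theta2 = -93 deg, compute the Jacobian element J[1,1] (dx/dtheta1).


J[1,1] = -L1*sin(t1) - L2*sin(t1+t2)
= -5.4*sin(118) - 3.0*sin(25)
= -6.0358


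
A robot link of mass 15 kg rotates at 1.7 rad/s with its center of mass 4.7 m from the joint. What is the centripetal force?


F = m * omega^2 * r
= 15 * 1.7^2 * 4.7
= 15 * 2.89 * 4.7
= 203.745 N


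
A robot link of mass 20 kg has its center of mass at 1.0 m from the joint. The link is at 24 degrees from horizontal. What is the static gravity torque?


tau = m*g*L*cos(angle)
= 20 * 9.81 * 1.0 * cos(24 deg)
= 20 * 9.81 * 1.0 * 0.9135
= 179.2376 Nm


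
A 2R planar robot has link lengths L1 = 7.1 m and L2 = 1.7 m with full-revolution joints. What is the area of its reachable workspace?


r_max = L1 + L2 = 8.8 m
r_min = |L1 - L2| = 5.4 m
Area = pi*(r_max^2 - r_min^2)
= pi*(77.44 - 29.16)
= pi * 48.28
= 151.6761 m^2


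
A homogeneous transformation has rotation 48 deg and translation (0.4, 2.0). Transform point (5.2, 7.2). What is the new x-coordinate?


x' = cos(theta)*px - sin(theta)*py + tx
= 0.6691*5.2 - 0.7431*7.2 + 0.4
= -1.4712


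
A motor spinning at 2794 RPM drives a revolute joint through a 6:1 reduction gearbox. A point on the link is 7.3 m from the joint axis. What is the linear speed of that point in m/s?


omega_motor = 2794 * 2*pi/60 = 292.587 rad/s
omega_joint = omega_motor / 6 = 48.7645 rad/s
v = omega_joint * r = 48.7645 * 7.3
= 355.9808 m/s


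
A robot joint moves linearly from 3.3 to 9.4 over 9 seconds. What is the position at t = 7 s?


s = t/T = 7/9 = 0.7778
p(t) = p0 + (pf-p0)*s
= 3.3 + (9.4 - 3.3) * 0.7778
= 8.0444


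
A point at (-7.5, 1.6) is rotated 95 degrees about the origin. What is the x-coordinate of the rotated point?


x' = x*cos(theta) - y*sin(theta)
cos(95 deg) = -0.0872, sin(95 deg) = 0.9962
x' = -7.5 * -0.0872 - 1.6 * 0.9962
= 0.6537 - 1.5939
= -0.9402


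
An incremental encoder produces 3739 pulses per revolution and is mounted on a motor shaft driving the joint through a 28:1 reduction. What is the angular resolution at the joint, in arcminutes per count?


counts per rev = 3739
effective counts at joint = 3739 * 28 = 104692
resolution = 360*60 / 104692
= 0.2063 arcmin/count


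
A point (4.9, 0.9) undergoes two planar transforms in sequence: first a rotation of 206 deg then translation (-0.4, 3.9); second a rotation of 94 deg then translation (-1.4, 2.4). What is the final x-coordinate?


After transform 1:
x1 = cos(206)*4.9 - sin(206)*0.9 + -0.4 = -4.4096
y1 = sin(206)*4.9 + cos(206)*0.9 + 3.9 = 0.9431
After transform 2:
x2 = cos(94)*-4.4096 - sin(94)*0.9431 + -1.4
= -2.0332


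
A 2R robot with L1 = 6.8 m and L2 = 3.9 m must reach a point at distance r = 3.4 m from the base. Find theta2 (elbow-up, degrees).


cos(theta2) = (r^2 - L1^2 - L2^2) / (2*L1*L2)
cos(theta2) = (11.56 - 46.24 - 15.21) / 53.04
cos(theta2) = -0.940611
theta2 = 160.1544 degrees


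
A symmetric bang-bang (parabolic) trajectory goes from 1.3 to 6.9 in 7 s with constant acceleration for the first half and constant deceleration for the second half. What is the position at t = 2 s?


Symmetric rest-to-rest: each phase covers (pf-p0)/2 in time T/2. 0.5*a*(T/2)^2 = (pf-p0)/2 => a = 4*(pf-p0)/T^2
a = 4*(6.9-1.3)/7^2 = 0.4571
t = 2 is in the acceleration phase (t <= T/2).
p = p0 + 0.5*a*t^2 = 1.3 + 0.5*0.4571*2^2
= 2.2143


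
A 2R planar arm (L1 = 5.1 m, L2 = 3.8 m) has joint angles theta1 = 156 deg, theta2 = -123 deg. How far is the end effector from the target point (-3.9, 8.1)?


End effector via forward kinematics:
x = L1*cos(t1) + L2*cos(t1+t2) = -1.4721
y = L1*sin(t1) + L2*sin(t1+t2) = 4.144
Distance to target:
d = sqrt((-3.9 - -1.4721)^2 + (8.1 - 4.144)^2)
= sqrt(5.8945 + 15.6501)
= 4.6416 m


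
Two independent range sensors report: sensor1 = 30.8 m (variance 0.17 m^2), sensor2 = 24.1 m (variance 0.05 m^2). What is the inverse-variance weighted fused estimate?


w1 = (1/var1) / (1/var1 + 1/var2)
   = 5.8824 / (5.8824 + 20.0) = 0.2273
w2 = 1 - w1 = 0.7727
fused = w1*s1 + w2*s2 = 7.0 + 18.6227
= 25.6227 m


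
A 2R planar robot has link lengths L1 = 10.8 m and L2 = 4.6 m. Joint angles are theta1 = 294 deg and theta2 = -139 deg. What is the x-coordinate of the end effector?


Convert angles to radians: theta1 = 5.1313, theta2 = -2.426
x = L1*cos(theta1) + L2*cos(theta1+theta2)
x = 4.3928 + -4.169
x = 0.2237


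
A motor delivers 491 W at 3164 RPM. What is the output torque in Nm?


omega = 3164 * 2*pi/60 = 331.3333 rad/s
tau = P / omega = 491 / 331.3333
= 1.4819 Nm


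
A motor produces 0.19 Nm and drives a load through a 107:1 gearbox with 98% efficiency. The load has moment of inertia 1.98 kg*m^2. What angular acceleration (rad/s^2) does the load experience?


tau_out = tau_motor * N * eta
= 0.19 * 107 * 0.98 = 19.9234 Nm
alpha = tau_out / I = 19.9234 / 1.98
= 10.0623 rad/s^2


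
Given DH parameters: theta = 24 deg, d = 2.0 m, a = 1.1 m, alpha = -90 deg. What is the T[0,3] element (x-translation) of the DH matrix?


T[0,3] = a * cos(theta)
= 1.1 * cos(24 deg)
= 1.1 * 0.9135
= 1.0049


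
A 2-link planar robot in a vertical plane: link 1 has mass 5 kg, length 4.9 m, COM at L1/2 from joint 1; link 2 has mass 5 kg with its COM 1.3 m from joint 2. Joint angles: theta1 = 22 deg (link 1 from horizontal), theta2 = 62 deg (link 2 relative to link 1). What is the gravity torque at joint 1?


Horizontal distance from joint 1 to link-1 COM:
  x_c1 = (L1/2)*cos(t1) = 2.45 * 0.9272 = 2.2716 m
Horizontal distance from joint 1 to link-2 COM:
  x_c2 = L1*cos(t1) + Lc2*cos(t1+t2)
       = 4.9*0.9272 + 1.3*0.1045 = 4.6791 m
tau1 = m1*g*x_c1 + m2*g*x_c2
     = 5*9.81*2.2716 + 5*9.81*4.6791
     = 111.422 + 229.5093
     = 340.9313 Nm


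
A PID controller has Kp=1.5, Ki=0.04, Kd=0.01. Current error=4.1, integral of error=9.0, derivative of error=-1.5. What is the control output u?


u = Kp*e + Ki*int(e) + Kd*de/dt
= 1.5*4.1 + 0.04*9.0 + 0.01*(-1.5)
= 6.15 + 0.36 + -0.015
= 6.495


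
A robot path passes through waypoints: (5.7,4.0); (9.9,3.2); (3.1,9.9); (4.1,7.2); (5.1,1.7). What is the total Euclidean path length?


Segment lengths:
  seg1 = sqrt((4.2)^2 + (-0.8)^2) = 4.2755
  seg2 = sqrt((-6.8)^2 + (6.7)^2) = 9.5462
  seg3 = sqrt((1.0)^2 + (-2.7)^2) = 2.8792
  seg4 = sqrt((1.0)^2 + (-5.5)^2) = 5.5902
Total = 22.2911


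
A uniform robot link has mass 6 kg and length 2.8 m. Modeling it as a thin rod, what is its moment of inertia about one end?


I = (1/3) * m * L^2
= (1/3) * 6 * 2.8^2
= 0.333333 * 6 * 7.84
= 15.68 kg*m^2


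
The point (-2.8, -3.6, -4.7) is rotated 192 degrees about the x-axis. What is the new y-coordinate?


Rotation about x-axis: y' = y*cos(theta) - z*sin(theta)
= -3.6 * -0.9781 - -4.7 * -0.2079
= 2.5441


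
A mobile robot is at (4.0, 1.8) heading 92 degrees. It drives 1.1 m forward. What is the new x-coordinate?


x_new = x0 + d*cos(theta)
= 4.0 + 1.1*cos(92)
= 4.0 + -0.0384
= 3.9616


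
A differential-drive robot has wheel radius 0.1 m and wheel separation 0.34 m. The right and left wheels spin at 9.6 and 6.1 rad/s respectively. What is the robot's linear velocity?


vR = r*wR = 0.1*9.6 = 0.96 m/s
vL = r*wL = 0.1*6.1 = 0.61 m/s
v = (vR+vL)/2 = 0.785 m/s
omega = (vR-vL)/L = 1.0294 rad/s
linear velocity = 0.785 m/s


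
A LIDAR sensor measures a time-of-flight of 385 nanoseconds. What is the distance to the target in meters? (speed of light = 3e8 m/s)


tof = 385 ns = 3.85e-07 s
dist = c * tof / 2
= 3e8 * 3.85e-07 / 2
= 57.75 m


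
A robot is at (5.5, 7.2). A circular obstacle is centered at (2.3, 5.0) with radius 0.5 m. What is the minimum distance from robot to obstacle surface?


center_dist = sqrt((5.5-2.3)^2 + (7.2-5.0)^2)
= sqrt(10.24 + 4.84)
= 3.8833
min_dist = center_dist - radius = 3.8833 - 0.5 = 3.3833 m


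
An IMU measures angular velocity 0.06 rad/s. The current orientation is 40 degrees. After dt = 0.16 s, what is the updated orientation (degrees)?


delta_theta = w * dt = 0.06 * 0.16 = 0.0096 rad
= 0.55 deg
theta_new = 40 + 0.55 = 40.55 deg


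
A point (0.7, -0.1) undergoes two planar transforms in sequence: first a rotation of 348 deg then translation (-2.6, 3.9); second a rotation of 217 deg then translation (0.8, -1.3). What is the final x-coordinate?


After transform 1:
x1 = cos(348)*0.7 - sin(348)*-0.1 + -2.6 = -1.9361
y1 = sin(348)*0.7 + cos(348)*-0.1 + 3.9 = 3.6566
After transform 2:
x2 = cos(217)*-1.9361 - sin(217)*3.6566 + 0.8
= 4.5469


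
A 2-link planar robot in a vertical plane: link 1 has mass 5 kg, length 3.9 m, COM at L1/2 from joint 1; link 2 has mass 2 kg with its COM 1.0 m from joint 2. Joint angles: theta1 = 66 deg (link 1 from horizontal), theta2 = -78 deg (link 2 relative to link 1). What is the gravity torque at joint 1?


Horizontal distance from joint 1 to link-1 COM:
  x_c1 = (L1/2)*cos(t1) = 1.95 * 0.4067 = 0.7931 m
Horizontal distance from joint 1 to link-2 COM:
  x_c2 = L1*cos(t1) + Lc2*cos(t1+t2)
       = 3.9*0.4067 + 1.0*0.9781 = 2.5644 m
tau1 = m1*g*x_c1 + m2*g*x_c2
     = 5*9.81*0.7931 + 2*9.81*2.5644
     = 38.9033 + 50.3139
     = 89.2173 Nm


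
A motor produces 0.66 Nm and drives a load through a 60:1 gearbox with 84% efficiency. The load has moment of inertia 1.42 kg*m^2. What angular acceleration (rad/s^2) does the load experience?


tau_out = tau_motor * N * eta
= 0.66 * 60 * 0.84 = 33.264 Nm
alpha = tau_out / I = 33.264 / 1.42
= 23.4254 rad/s^2


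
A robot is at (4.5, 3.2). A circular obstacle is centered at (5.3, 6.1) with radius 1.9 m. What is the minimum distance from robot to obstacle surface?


center_dist = sqrt((4.5-5.3)^2 + (3.2-6.1)^2)
= sqrt(0.64 + 8.41)
= 3.0083
min_dist = center_dist - radius = 3.0083 - 1.9 = 1.1083 m


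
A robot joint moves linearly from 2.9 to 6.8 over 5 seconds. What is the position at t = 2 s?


s = t/T = 2/5 = 0.4
p(t) = p0 + (pf-p0)*s
= 2.9 + (6.8 - 2.9) * 0.4
= 4.46


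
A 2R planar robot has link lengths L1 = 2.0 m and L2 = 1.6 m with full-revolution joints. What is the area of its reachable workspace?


r_max = L1 + L2 = 3.6 m
r_min = |L1 - L2| = 0.4 m
Area = pi*(r_max^2 - r_min^2)
= pi*(12.96 - 0.16)
= pi * 12.8
= 40.2124 m^2


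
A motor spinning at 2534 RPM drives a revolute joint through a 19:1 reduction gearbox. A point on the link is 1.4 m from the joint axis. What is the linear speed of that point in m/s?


omega_motor = 2534 * 2*pi/60 = 265.3599 rad/s
omega_joint = omega_motor / 19 = 13.9663 rad/s
v = omega_joint * r = 13.9663 * 1.4
= 19.5528 m/s


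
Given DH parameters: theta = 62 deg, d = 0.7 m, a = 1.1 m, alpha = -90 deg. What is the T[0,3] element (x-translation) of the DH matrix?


T[0,3] = a * cos(theta)
= 1.1 * cos(62 deg)
= 1.1 * 0.4695
= 0.5164


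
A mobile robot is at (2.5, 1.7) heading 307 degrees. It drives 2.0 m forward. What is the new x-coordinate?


x_new = x0 + d*cos(theta)
= 2.5 + 2.0*cos(307)
= 2.5 + 1.2036
= 3.7036


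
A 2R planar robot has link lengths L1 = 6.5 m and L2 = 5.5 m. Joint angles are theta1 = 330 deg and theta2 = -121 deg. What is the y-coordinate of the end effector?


Convert angles to radians: theta1 = 5.7596, theta2 = -2.1118
y = L1*sin(theta1) + L2*sin(theta1+theta2)
y = -3.25 + -2.6665
y = -5.9165


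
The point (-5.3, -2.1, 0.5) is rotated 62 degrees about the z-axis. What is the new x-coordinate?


Rotation about z-axis: x' = x*cos(theta) - y*sin(theta)
= -5.3 * 0.4695 - -2.1 * 0.8829
= -0.634


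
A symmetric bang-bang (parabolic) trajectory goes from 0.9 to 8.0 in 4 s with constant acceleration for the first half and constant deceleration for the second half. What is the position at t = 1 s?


Symmetric rest-to-rest: each phase covers (pf-p0)/2 in time T/2. 0.5*a*(T/2)^2 = (pf-p0)/2 => a = 4*(pf-p0)/T^2
a = 4*(8.0-0.9)/4^2 = 1.775
t = 1 is in the acceleration phase (t <= T/2).
p = p0 + 0.5*a*t^2 = 0.9 + 0.5*1.775*1^2
= 1.7875


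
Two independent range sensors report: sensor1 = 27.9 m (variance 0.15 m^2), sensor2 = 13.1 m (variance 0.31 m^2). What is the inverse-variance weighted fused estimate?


w1 = (1/var1) / (1/var1 + 1/var2)
   = 6.6667 / (6.6667 + 3.2258) = 0.6739
w2 = 1 - w1 = 0.3261
fused = w1*s1 + w2*s2 = 18.8022 + 4.2717
= 23.0739 m


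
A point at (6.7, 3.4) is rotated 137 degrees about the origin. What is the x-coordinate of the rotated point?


x' = x*cos(theta) - y*sin(theta)
cos(137 deg) = -0.7314, sin(137 deg) = 0.682
x' = 6.7 * -0.7314 - 3.4 * 0.682
= -4.9001 - 2.3188
= -7.2189


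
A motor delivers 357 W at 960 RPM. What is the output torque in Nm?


omega = 960 * 2*pi/60 = 100.531 rad/s
tau = P / omega = 357 / 100.531
= 3.5511 Nm


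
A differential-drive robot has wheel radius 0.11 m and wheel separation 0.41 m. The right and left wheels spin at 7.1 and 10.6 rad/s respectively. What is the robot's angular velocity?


vR = r*wR = 0.11*7.1 = 0.781 m/s
vL = r*wL = 0.11*10.6 = 1.166 m/s
v = (vR+vL)/2 = 0.9735 m/s
omega = (vR-vL)/L = -0.939 rad/s
angular velocity = -0.939 rad/s


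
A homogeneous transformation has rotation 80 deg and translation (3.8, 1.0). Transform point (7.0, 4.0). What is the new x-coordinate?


x' = cos(theta)*px - sin(theta)*py + tx
= 0.1736*7.0 - 0.9848*4.0 + 3.8
= 1.0763


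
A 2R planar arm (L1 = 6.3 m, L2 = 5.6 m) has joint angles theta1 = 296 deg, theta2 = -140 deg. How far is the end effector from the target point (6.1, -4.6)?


End effector via forward kinematics:
x = L1*cos(t1) + L2*cos(t1+t2) = -2.3541
y = L1*sin(t1) + L2*sin(t1+t2) = -3.3847
Distance to target:
d = sqrt((6.1 - -2.3541)^2 + (-4.6 - -3.3847)^2)
= sqrt(71.4721 + 1.477)
= 8.541 m


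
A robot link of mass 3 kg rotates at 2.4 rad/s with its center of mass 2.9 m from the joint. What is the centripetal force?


F = m * omega^2 * r
= 3 * 2.4^2 * 2.9
= 3 * 5.76 * 2.9
= 50.112 N


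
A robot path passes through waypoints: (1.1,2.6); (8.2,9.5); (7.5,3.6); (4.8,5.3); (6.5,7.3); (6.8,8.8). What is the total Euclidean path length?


Segment lengths:
  seg1 = sqrt((7.1)^2 + (6.9)^2) = 9.9005
  seg2 = sqrt((-0.7)^2 + (-5.9)^2) = 5.9414
  seg3 = sqrt((-2.7)^2 + (1.7)^2) = 3.1906
  seg4 = sqrt((1.7)^2 + (2.0)^2) = 2.6249
  seg5 = sqrt((0.3)^2 + (1.5)^2) = 1.5297
Total = 23.1871


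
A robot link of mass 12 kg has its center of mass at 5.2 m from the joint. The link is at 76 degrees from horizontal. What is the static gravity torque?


tau = m*g*L*cos(angle)
= 12 * 9.81 * 5.2 * cos(76 deg)
= 12 * 9.81 * 5.2 * 0.2419
= 148.091 Nm


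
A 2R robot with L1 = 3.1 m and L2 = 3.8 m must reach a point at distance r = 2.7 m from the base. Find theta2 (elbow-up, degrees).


cos(theta2) = (r^2 - L1^2 - L2^2) / (2*L1*L2)
cos(theta2) = (7.29 - 9.61 - 14.44) / 23.56
cos(theta2) = -0.711375
theta2 = 135.3469 degrees


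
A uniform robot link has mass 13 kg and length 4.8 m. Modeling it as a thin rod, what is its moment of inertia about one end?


I = (1/3) * m * L^2
= (1/3) * 13 * 4.8^2
= 0.333333 * 13 * 23.04
= 99.84 kg*m^2


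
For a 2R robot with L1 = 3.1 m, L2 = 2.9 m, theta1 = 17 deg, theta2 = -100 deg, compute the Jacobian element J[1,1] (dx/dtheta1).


J[1,1] = -L1*sin(t1) - L2*sin(t1+t2)
= -3.1*sin(17) - 2.9*sin(-83)
= 1.972


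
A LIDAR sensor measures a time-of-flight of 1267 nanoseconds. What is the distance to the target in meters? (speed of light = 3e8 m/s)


tof = 1267 ns = 1.267e-06 s
dist = c * tof / 2
= 3e8 * 1.267e-06 / 2
= 190.05 m


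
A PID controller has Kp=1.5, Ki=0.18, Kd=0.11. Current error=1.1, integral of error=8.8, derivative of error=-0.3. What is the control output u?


u = Kp*e + Ki*int(e) + Kd*de/dt
= 1.5*1.1 + 0.18*8.8 + 0.11*(-0.3)
= 1.65 + 1.584 + -0.033
= 3.201


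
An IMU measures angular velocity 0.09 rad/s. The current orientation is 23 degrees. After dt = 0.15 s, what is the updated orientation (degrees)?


delta_theta = w * dt = 0.09 * 0.15 = 0.0135 rad
= 0.7735 deg
theta_new = 23 + 0.7735 = 23.7735 deg


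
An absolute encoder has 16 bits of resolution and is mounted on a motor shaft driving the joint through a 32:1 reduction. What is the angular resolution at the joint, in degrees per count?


counts = 2^16 = 65536
effective counts at joint = 65536 * 32 = 2097152
resolution = 360 / 2097152
= 1.7166e-04 deg/count
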